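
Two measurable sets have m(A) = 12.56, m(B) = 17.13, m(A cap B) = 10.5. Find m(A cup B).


By inclusion-exclusion: m(A u B) = m(A) + m(B) - m(A n B)
= 12.56 + 17.13 - 10.5
= 19.19


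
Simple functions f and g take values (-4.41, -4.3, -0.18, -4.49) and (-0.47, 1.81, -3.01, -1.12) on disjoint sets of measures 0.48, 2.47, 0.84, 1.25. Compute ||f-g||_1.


Step 1: Compute differences f_i - g_i:
  -4.41 - -0.47 = -3.94
  -4.3 - 1.81 = -6.11
  -0.18 - -3.01 = 2.83
  -4.49 - -1.12 = -3.37
Step 2: Compute |diff|^1 * measure for each set:
  |-3.94|^1 * 0.48 = 3.94 * 0.48 = 1.8912
  |-6.11|^1 * 2.47 = 6.11 * 2.47 = 15.0917
  |2.83|^1 * 0.84 = 2.83 * 0.84 = 2.3772
  |-3.37|^1 * 1.25 = 3.37 * 1.25 = 4.2125
Step 3: Sum = 23.5726
Step 4: ||f-g||_1 = (23.5726)^(1/1) = 23.5726


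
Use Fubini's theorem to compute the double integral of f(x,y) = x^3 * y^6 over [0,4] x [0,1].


By Fubini's theorem, the double integral factors as a product of single integrals:
Step 1: integral_0^4 x^3 dx = [x^4/4] from 0 to 4
     = 4^4/4 = 64
Step 2: integral_0^1 y^6 dy = [y^7/7] from 0 to 1
     = 1^7/7 = 0.142857
Step 3: Double integral = 64 * 0.142857 = 9.142857


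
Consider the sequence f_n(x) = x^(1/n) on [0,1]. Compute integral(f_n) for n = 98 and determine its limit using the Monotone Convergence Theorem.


At n = 98: f_98(x) = x^(1/98).
Step 1: integral(x^(1/98), 0, 1) = [x^(1/98+1) / (1/98+1)] from 0 to 1
     = 1 / (1/98 + 1) = 1 / ((98+1)/98) = 98/(98+1)
     = 98/99 = 0.989899
Step 2: As n -> infinity, f_n(x) = x^(1/n) -> 1 for x in (0,1], and f_n is increasing in n.
By MCT, lim_n integral(f_n) = integral(lim_n f_n) = integral(1, 0, 1) = 1.
Step 3: Verify convergence: 98/99 = 0.989899 -> 1


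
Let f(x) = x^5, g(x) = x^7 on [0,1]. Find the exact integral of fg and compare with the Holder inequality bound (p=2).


Step 1: Exact integral of f*g = integral(x^12, 0, 1) = 1/13
     = 0.076923
Step 2: Holder bound with p=2, q=2:
  ||f||_p = (integral x^10 dx)^(1/2) = (1/11)^(1/2) = 0.301511
  ||g||_q = (integral x^14 dx)^(1/2) = (1/15)^(1/2) = 0.258199
Step 3: Holder bound = ||f||_p * ||g||_q = 0.301511 * 0.258199 = 0.07785
Verification: 0.076923 <= 0.07785 (Holder holds)


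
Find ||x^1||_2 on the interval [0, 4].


Step 1: ||f||_2 = (integral_0^4 |x^1|^2 dx)^(1/2)
     = (integral_0^4 x^2 dx)^(1/2)
Step 2: integral_0^4 x^2 dx = [x^3/(3)] from 0 to 4 = 4^3/3
     = 64/3 = 21.333333
Step 3: ||f||_2 = (21.333333)^(1/2) = 4.618802


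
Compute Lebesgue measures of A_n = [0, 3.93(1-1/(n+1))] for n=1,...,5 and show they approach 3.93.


By continuity of measure from below: if A_n increases to A, then m(A_n) -> m(A).
Here A = [0, 3.93], so m(A) = 3.93
Step 1: a_1 = 3.93*(1 - 1/2) = 1.965, m(A_1) = 1.965
Step 2: a_2 = 3.93*(1 - 1/3) = 2.62, m(A_2) = 2.62
Step 3: a_3 = 3.93*(1 - 1/4) = 2.9475, m(A_3) = 2.9475
Step 4: a_4 = 3.93*(1 - 1/5) = 3.144, m(A_4) = 3.144
Step 5: a_5 = 3.93*(1 - 1/6) = 3.275, m(A_5) = 3.275
Limit: m(A_n) -> m([0,3.93]) = 3.93


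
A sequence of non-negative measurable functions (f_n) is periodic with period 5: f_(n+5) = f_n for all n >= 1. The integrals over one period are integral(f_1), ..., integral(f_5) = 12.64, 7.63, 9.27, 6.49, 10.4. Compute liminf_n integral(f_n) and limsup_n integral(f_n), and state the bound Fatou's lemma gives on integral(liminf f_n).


The sequence (integral(f_n)) is periodic with period 5, repeating the values 12.64, 7.63, 9.27, 6.49, 10.4 indefinitely.
Step 1: For a periodic sequence, every tail (a_m, a_(m+1), ...) contains all 5 period values infinitely often.
Step 2: Hence inf of every tail = min of the period values = min(12.64, 7.63, 9.27, 6.49, 10.4) = 6.49.
        liminf_n integral(f_n) = sup over m of (inf of tail from m) = 6.49.
Step 3: Similarly sup of every tail = max of the period values = 12.64.
        limsup_n integral(f_n) = 12.64.
Step 4: Fatou's lemma: integral(liminf_n f_n) <= liminf_n integral(f_n) = 6.49.
        So the integral of the pointwise liminf is at most 6.49.


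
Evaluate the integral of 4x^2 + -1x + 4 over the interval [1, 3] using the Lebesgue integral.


The Lebesgue integral of a Riemann-integrable function agrees with the Riemann integral.
Antiderivative F(x) = (4/3)x^3 + (-1/2)x^2 + 4x
F(3) = (4/3)*3^3 + (-1/2)*3^2 + 4*3
     = (4/3)*27 + (-1/2)*9 + 4*3
     = 36 + -4.5 + 12
     = 43.5
F(1) = 4.833333
Integral = F(3) - F(1) = 43.5 - 4.833333 = 38.666667


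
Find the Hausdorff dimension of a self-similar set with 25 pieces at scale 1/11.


For a self-similar set with N copies scaled by 1/r:
dim_H = log(N)/log(r) = log(25)/log(11)
= 3.218876/2.397895
= 1.342375


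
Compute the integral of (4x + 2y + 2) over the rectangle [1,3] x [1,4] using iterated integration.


By Fubini, integrate in x first, then y.
Step 1: Fix y, integrate over x in [1,3]:
  integral(4x + 2y + 2, x=1..3)
  = 4*(3^2 - 1^2)/2 + (2y + 2)*(3 - 1)
  = 16 + (2y + 2)*2
  = 16 + 4y + 4
  = 20 + 4y
Step 2: Integrate over y in [1,4]:
  integral(20 + 4y, y=1..4)
  = 20*3 + 4*(4^2 - 1^2)/2
  = 60 + 30
  = 90


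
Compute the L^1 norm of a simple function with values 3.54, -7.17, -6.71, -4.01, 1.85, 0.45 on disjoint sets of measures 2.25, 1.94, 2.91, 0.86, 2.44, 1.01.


Step 1: Compute |f_i|^1 for each value:
  |3.54|^1 = 3.54
  |-7.17|^1 = 7.17
  |-6.71|^1 = 6.71
  |-4.01|^1 = 4.01
  |1.85|^1 = 1.85
  |0.45|^1 = 0.45
Step 2: Multiply by measures and sum:
  3.54 * 2.25 = 7.965
  7.17 * 1.94 = 13.9098
  6.71 * 2.91 = 19.5261
  4.01 * 0.86 = 3.4486
  1.85 * 2.44 = 4.514
  0.45 * 1.01 = 0.4545
Sum = 7.965 + 13.9098 + 19.5261 + 3.4486 + 4.514 + 0.4545 = 49.818
Step 3: Take the p-th root:
||f||_1 = (49.818)^(1/1) = 49.818


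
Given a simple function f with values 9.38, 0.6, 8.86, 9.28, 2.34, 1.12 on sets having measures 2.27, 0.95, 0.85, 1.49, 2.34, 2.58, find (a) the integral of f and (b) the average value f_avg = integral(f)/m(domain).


Step 1: Integral = sum(value_i * measure_i)
= 9.38*2.27 + 0.6*0.95 + 8.86*0.85 + 9.28*1.49 + 2.34*2.34 + 1.12*2.58
= 21.2926 + 0.57 + 7.531 + 13.8272 + 5.4756 + 2.8896
= 51.586
Step 2: Total measure of domain = 2.27 + 0.95 + 0.85 + 1.49 + 2.34 + 2.58 = 10.48
Step 3: Average value = 51.586 / 10.48 = 4.922328


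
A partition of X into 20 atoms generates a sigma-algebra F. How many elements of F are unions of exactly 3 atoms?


Each element of F is a union of some subset of the 20 atoms.
Elements that are unions of exactly 3 atoms correspond to 3-element subsets of the 20 atoms.
Count = C(20, 3) = 20! / (3! * 17!) = 1140.


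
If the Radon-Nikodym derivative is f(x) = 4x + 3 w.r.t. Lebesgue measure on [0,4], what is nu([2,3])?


nu(A) = integral_A (dnu/dmu) dmu = integral_2^3 (4x + 3) dx
Step 1: Antiderivative F(x) = (4/2)x^2 + 3x
Step 2: F(3) = (4/2)*3^2 + 3*3 = 18 + 9 = 27
Step 3: F(2) = (4/2)*2^2 + 3*2 = 8 + 6 = 14
Step 4: nu([2,3]) = F(3) - F(2) = 27 - 14 = 13


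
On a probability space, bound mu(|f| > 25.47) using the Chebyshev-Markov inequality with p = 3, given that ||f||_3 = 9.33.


Chebyshev/Markov inequality: mu(|f| > eps) <= (||f||_p / eps)^p
Step 1: ||f||_3 / eps = 9.33 / 25.47 = 0.366313
Step 2: Raise to power p = 3:
  (0.366313)^3 = 0.049154
Step 3: Therefore mu(|f| > 25.47) <= 0.049154


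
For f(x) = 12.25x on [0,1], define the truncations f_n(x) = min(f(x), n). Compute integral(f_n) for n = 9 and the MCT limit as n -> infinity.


f(x) = 12.25x on [0,1]; f_n(x) = min(12.25x, n). At n = 9:
Step 1: f(x) reaches 9 at x = 9/12.25 = 0.734694
Step 2: integral(f_9) = integral(12.25x, 0, 0.734694) + integral(9, 0.734694, 1)
       = 12.25*0.734694^2/2 + 9*(1 - 0.734694)
       = 3.306122 + 2.387755
       = 5.693878
Step 3: As n -> infinity, f_n increases to f, so by MCT integral(f_n) -> integral(f) = 12.25/2 = 6.125.
Convergence: integral(f_9) = 5.693878 -> 6.125 as n -> infinity


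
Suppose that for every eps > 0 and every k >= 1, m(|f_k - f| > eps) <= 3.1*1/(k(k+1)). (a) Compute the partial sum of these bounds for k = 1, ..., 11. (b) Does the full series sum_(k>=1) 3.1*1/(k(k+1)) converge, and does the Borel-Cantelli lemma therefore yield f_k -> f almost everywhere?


Step 1: List the terms 3.1*1/(k(k+1)) for k = 1 to 11:
  k=1: 1.55
  k=2: 0.516667
  k=3: 0.258333
  k=4: 0.155
  k=5: 0.103333
  k=6: 0.07381
  k=7: 0.055357
  k=8: 0.043056
  k=9: 0.034444
  k=10: 0.028182
  k=11: 0.023485
Step 2: Partial sum = 1.55 + 0.516667 + 0.258333 + 0.155 + 0.103333 + 0.07381 + 0.055357 + 0.043056 + 0.034444 + 0.028182 + 0.023485
     = 2.841667
Step 3: The full series sum_(k>=1) 3.1*1/(k(k+1)) converges (telescoping series sum 1/(k(k+1)) = 1; a constant multiple of a convergent series converges).
Step 4: Fix eps > 0. Since sum_k m(|f_k - f| > eps) < infinity, the Borel-Cantelli lemma gives
        m(limsup_k {|f_k - f| > eps}) = 0, i.e. for a.e. x, |f_k(x) - f(x)| <= eps for all large k.
        Applying this with eps = 1/j for j = 1, 2, ... and intersecting the countably many full-measure sets,
        for a.e. x we get limsup_k |f_k(x) - f(x)| <= 1/j for every j, hence f_k -> f almost everywhere.
Conclusion: series converges; Borel-Cantelli yields f_k -> f a.e.


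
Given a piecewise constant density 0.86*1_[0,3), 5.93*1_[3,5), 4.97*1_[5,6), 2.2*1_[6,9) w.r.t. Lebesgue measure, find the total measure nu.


Integrate each piece of the Radon-Nikodym derivative:
Step 1: integral_0^3 0.86 dx = 0.86*(3-0) = 0.86*3 = 2.58
Step 2: integral_3^5 5.93 dx = 5.93*(5-3) = 5.93*2 = 11.86
Step 3: integral_5^6 4.97 dx = 4.97*(6-5) = 4.97*1 = 4.97
Step 4: integral_6^9 2.2 dx = 2.2*(9-6) = 2.2*3 = 6.6
Total: 2.58 + 11.86 + 4.97 + 6.6 = 26.01


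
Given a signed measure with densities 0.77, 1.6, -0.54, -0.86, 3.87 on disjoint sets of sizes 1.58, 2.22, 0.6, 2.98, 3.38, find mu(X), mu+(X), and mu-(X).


Step 1: Compute signed measure on each set:
  Set 1: 0.77 * 1.58 = 1.2166
  Set 2: 1.6 * 2.22 = 3.552
  Set 3: -0.54 * 0.6 = -0.324
  Set 4: -0.86 * 2.98 = -2.5628
  Set 5: 3.87 * 3.38 = 13.0806
Step 2: Total signed measure = (1.2166) + (3.552) + (-0.324) + (-2.5628) + (13.0806)
     = 14.9624
Step 3: Positive part mu+(X) = sum of positive contributions = 17.8492
Step 4: Negative part mu-(X) = |sum of negative contributions| = 2.8868


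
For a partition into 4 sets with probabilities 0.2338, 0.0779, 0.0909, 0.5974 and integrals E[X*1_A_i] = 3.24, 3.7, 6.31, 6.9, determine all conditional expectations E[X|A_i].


For each cell A_i: E[X|A_i] = E[X*1_A_i] / P(A_i)
Step 1: E[X|A_1] = 3.24 / 0.2338 = 13.857998
Step 2: E[X|A_2] = 3.7 / 0.0779 = 47.496791
Step 3: E[X|A_3] = 6.31 / 0.0909 = 69.416942
Step 4: E[X|A_4] = 6.9 / 0.5974 = 11.55005
Verification: E[X] = sum E[X*1_A_i] = 3.24 + 3.7 + 6.31 + 6.9 = 20.15


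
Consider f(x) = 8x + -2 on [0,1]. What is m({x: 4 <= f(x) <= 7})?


f^(-1)([4, 7]) = {x : 4 <= 8x + -2 <= 7}
Solving: (4 - -2)/8 <= x <= (7 - -2)/8
= [0.75, 1.125]
Intersecting with [0,1]: [0.75, 1]
Measure = 1 - 0.75 = 0.25


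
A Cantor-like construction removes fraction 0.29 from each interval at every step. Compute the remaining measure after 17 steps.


Step 1: At each step, fraction remaining = 1 - 0.29 = 0.71
Step 2: After 17 steps, measure = (0.71)^17
Result = 0.002961


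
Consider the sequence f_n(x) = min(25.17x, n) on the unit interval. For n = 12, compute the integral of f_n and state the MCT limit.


f(x) = 25.17x on [0,1]; f_n(x) = min(25.17x, n). At n = 12:
Step 1: f(x) reaches 12 at x = 12/25.17 = 0.476758
Step 2: integral(f_12) = integral(25.17x, 0, 0.476758) + integral(12, 0.476758, 1)
       = 25.17*0.476758^2/2 + 12*(1 - 0.476758)
       = 2.860548 + 6.278903
       = 9.139452
Step 3: As n -> infinity, f_n increases to f, so by MCT integral(f_n) -> integral(f) = 25.17/2 = 12.585.
Convergence: integral(f_12) = 9.139452 -> 12.585 as n -> infinity


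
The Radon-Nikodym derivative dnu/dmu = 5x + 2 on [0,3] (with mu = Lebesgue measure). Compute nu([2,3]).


nu(A) = integral_A (dnu/dmu) dmu = integral_2^3 (5x + 2) dx
Step 1: Antiderivative F(x) = (5/2)x^2 + 2x
Step 2: F(3) = (5/2)*3^2 + 2*3 = 22.5 + 6 = 28.5
Step 3: F(2) = (5/2)*2^2 + 2*2 = 10 + 4 = 14
Step 4: nu([2,3]) = F(3) - F(2) = 28.5 - 14 = 14.5


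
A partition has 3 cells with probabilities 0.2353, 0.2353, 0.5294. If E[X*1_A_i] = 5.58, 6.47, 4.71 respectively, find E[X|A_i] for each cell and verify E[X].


For each cell A_i: E[X|A_i] = E[X*1_A_i] / P(A_i)
Step 1: E[X|A_1] = 5.58 / 0.2353 = 23.714407
Step 2: E[X|A_2] = 6.47 / 0.2353 = 27.496813
Step 3: E[X|A_3] = 4.71 / 0.5294 = 8.896864
Verification: E[X] = sum E[X*1_A_i] = 5.58 + 6.47 + 4.71 = 16.76


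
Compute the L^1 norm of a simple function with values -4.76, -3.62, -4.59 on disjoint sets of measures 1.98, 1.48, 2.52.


Step 1: Compute |f_i|^1 for each value:
  |-4.76|^1 = 4.76
  |-3.62|^1 = 3.62
  |-4.59|^1 = 4.59
Step 2: Multiply by measures and sum:
  4.76 * 1.98 = 9.4248
  3.62 * 1.48 = 5.3576
  4.59 * 2.52 = 11.5668
Sum = 9.4248 + 5.3576 + 11.5668 = 26.3492
Step 3: Take the p-th root:
||f||_1 = (26.3492)^(1/1) = 26.3492


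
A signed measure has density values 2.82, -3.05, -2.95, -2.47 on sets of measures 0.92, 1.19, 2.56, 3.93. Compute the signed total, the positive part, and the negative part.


Step 1: Compute signed measure on each set:
  Set 1: 2.82 * 0.92 = 2.5944
  Set 2: -3.05 * 1.19 = -3.6295
  Set 3: -2.95 * 2.56 = -7.552
  Set 4: -2.47 * 3.93 = -9.7071
Step 2: Total signed measure = (2.5944) + (-3.6295) + (-7.552) + (-9.7071)
     = -18.2942
Step 3: Positive part mu+(X) = sum of positive contributions = 2.5944
Step 4: Negative part mu-(X) = |sum of negative contributions| = 20.8886


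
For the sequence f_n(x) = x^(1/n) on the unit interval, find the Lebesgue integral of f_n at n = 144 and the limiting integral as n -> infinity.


At n = 144: f_144(x) = x^(1/144).
Step 1: integral(x^(1/144), 0, 1) = [x^(1/144+1) / (1/144+1)] from 0 to 1
     = 1 / (1/144 + 1) = 1 / ((144+1)/144) = 144/(144+1)
     = 144/145 = 0.993103
Step 2: As n -> infinity, f_n(x) = x^(1/n) -> 1 for x in (0,1], and f_n is increasing in n.
By MCT, lim_n integral(f_n) = integral(lim_n f_n) = integral(1, 0, 1) = 1.
Step 3: Verify convergence: 144/145 = 0.993103 -> 1


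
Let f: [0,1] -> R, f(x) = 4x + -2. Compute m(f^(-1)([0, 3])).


f^(-1)([0, 3]) = {x : 0 <= 4x + -2 <= 3}
Solving: (0 - -2)/4 <= x <= (3 - -2)/4
= [0.5, 1.25]
Intersecting with [0,1]: [0.5, 1]
Measure = 1 - 0.5 = 0.5


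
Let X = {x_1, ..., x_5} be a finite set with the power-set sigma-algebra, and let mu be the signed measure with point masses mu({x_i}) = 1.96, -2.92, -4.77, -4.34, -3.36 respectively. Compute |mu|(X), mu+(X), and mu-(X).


Step 1: Every measurable set is a union of atoms (the cells / points), so a Hahn decomposition is
  obtained by grouping atoms by sign: P = union of atoms with mu > 0, N = union of the remaining atoms.
  Atoms in P (indices): 1;  atoms in N (indices): 2, 3, 4, 5
  Positive values: 1.96
  Negative values: -2.92, -4.77, -4.34, -3.36
Step 2: mu+(X) = mu(P) = sum of positive atom values = 1.96
Step 3: mu-(X) = -mu(N) = sum of |negative atom values| = 15.39
Step 4: |mu|(X) = mu+(X) + mu-(X) = 1.96 + 15.39 = 17.35


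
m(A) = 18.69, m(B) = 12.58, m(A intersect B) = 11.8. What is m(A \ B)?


m(A \ B) = m(A) - m(A n B)
= 18.69 - 11.8
= 6.89


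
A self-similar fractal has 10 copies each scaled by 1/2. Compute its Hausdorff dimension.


For a self-similar set with N copies scaled by 1/r:
dim_H = log(N)/log(r) = log(10)/log(2)
= 2.302585/0.693147
= 3.321928


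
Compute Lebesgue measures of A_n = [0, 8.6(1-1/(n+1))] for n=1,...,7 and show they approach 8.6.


By continuity of measure from below: if A_n increases to A, then m(A_n) -> m(A).
Here A = [0, 8.6], so m(A) = 8.6
Step 1: a_1 = 8.6*(1 - 1/2) = 4.3, m(A_1) = 4.3
Step 2: a_2 = 8.6*(1 - 1/3) = 5.7333, m(A_2) = 5.7333
Step 3: a_3 = 8.6*(1 - 1/4) = 6.45, m(A_3) = 6.45
Step 4: a_4 = 8.6*(1 - 1/5) = 6.88, m(A_4) = 6.88
Step 5: a_5 = 8.6*(1 - 1/6) = 7.1667, m(A_5) = 7.1667
Step 6: a_6 = 8.6*(1 - 1/7) = 7.3714, m(A_6) = 7.3714
Step 7: a_7 = 8.6*(1 - 1/8) = 7.525, m(A_7) = 7.525
Limit: m(A_n) -> m([0,8.6]) = 8.6


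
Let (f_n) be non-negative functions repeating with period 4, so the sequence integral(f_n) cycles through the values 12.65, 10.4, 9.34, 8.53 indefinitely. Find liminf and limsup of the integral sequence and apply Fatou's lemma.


The sequence (integral(f_n)) is periodic with period 4, repeating the values 12.65, 10.4, 9.34, 8.53 indefinitely.
Step 1: For a periodic sequence, every tail (a_m, a_(m+1), ...) contains all 4 period values infinitely often.
Step 2: Hence inf of every tail = min of the period values = min(12.65, 10.4, 9.34, 8.53) = 8.53.
        liminf_n integral(f_n) = sup over m of (inf of tail from m) = 8.53.
Step 3: Similarly sup of every tail = max of the period values = 12.65.
        limsup_n integral(f_n) = 12.65.
Step 4: Fatou's lemma: integral(liminf_n f_n) <= liminf_n integral(f_n) = 8.53.
        So the integral of the pointwise liminf is at most 8.53.


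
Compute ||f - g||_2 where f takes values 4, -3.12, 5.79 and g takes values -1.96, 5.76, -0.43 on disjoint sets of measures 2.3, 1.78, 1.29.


Step 1: Compute differences f_i - g_i:
  4 - -1.96 = 5.96
  -3.12 - 5.76 = -8.88
  5.79 - -0.43 = 6.22
Step 2: Compute |diff|^2 * measure for each set:
  |5.96|^2 * 2.3 = 35.5216 * 2.3 = 81.69968
  |-8.88|^2 * 1.78 = 78.8544 * 1.78 = 140.360832
  |6.22|^2 * 1.29 = 38.6884 * 1.29 = 49.908036
Step 3: Sum = 271.968548
Step 4: ||f-g||_2 = (271.968548)^(1/2) = 16.491469


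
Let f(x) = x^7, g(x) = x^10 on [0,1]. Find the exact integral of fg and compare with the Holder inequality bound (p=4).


Step 1: Exact integral of f*g = integral(x^17, 0, 1) = 1/18
     = 0.055556
Step 2: Holder bound with p=4, q=1.333333:
  ||f||_p = (integral x^28 dx)^(1/4) = (1/29)^(1/4) = 0.430924
  ||g||_q = (integral x^13.333333 dx)^(1/1.333333) = (1/14.333333)^(1/1.333333) = 0.13575
Step 3: Holder bound = ||f||_p * ||g||_q = 0.430924 * 0.13575 = 0.058498
Verification: 0.055556 <= 0.058498 (Holder holds)


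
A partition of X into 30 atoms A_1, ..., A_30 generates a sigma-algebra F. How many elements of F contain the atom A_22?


Each element of F is a union of some subset S of the 30 atoms.
The element contains A_22 iff A_22 is in S.
So we count subsets S of {A_1,...,A_30} with A_22 in S: choose freely among the other 29 atoms.
Count = 2^(30-1) = 2^29 = 536870912.


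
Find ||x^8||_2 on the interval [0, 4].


Step 1: ||f||_2 = (integral_0^4 |x^8|^2 dx)^(1/2)
     = (integral_0^4 x^16 dx)^(1/2)
Step 2: integral_0^4 x^16 dx = [x^17/(17)] from 0 to 4 = 4^17/17
     = 17179869184/17 = 1.010581e+09
Step 3: ||f||_2 = (1.010581e+09)^(1/2) = 31789.629445


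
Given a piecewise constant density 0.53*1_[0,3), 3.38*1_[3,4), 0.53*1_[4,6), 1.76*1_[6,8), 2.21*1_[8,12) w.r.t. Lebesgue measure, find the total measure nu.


Integrate each piece of the Radon-Nikodym derivative:
Step 1: integral_0^3 0.53 dx = 0.53*(3-0) = 0.53*3 = 1.59
Step 2: integral_3^4 3.38 dx = 3.38*(4-3) = 3.38*1 = 3.38
Step 3: integral_4^6 0.53 dx = 0.53*(6-4) = 0.53*2 = 1.06
Step 4: integral_6^8 1.76 dx = 1.76*(8-6) = 1.76*2 = 3.52
Step 5: integral_8^12 2.21 dx = 2.21*(12-8) = 2.21*4 = 8.84
Total: 1.59 + 3.38 + 1.06 + 3.52 + 8.84 = 18.39


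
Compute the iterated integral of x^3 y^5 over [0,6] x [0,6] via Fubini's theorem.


By Fubini's theorem, the double integral factors as a product of single integrals:
Step 1: integral_0^6 x^3 dx = [x^4/4] from 0 to 6
     = 6^4/4 = 324
Step 2: integral_0^6 y^5 dy = [y^6/6] from 0 to 6
     = 6^6/6 = 7776
Step 3: Double integral = 324 * 7776 = 2.519424e+06


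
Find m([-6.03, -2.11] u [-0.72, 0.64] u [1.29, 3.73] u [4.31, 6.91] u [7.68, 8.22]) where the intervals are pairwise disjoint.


For pairwise disjoint intervals, m(union) = sum of lengths.
= (-2.11 - -6.03) + (0.64 - -0.72) + (3.73 - 1.29) + (6.91 - 4.31) + (8.22 - 7.68)
= 3.92 + 1.36 + 2.44 + 2.6 + 0.54
= 10.86


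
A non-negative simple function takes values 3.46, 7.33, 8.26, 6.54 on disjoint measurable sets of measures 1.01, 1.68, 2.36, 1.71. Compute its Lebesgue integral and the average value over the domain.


Step 1: Integral = sum(value_i * measure_i)
= 3.46*1.01 + 7.33*1.68 + 8.26*2.36 + 6.54*1.71
= 3.4946 + 12.3144 + 19.4936 + 11.1834
= 46.486
Step 2: Total measure of domain = 1.01 + 1.68 + 2.36 + 1.71 = 6.76
Step 3: Average value = 46.486 / 6.76 = 6.876627


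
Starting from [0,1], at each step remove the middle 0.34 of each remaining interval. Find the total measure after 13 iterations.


Step 1: At each step, fraction remaining = 1 - 0.34 = 0.66
Step 2: After 13 steps, measure = (0.66)^13
Result = 0.004509


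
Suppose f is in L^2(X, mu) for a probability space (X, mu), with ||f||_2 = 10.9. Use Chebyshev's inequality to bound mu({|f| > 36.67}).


Chebyshev/Markov inequality: mu(|f| > eps) <= (||f||_p / eps)^p
Step 1: ||f||_2 / eps = 10.9 / 36.67 = 0.297246
Step 2: Raise to power p = 2:
  (0.297246)^2 = 0.088355
Step 3: Therefore mu(|f| > 36.67) <= 0.088355


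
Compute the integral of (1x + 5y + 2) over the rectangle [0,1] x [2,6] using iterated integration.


By Fubini, integrate in x first, then y.
Step 1: Fix y, integrate over x in [0,1]:
  integral(1x + 5y + 2, x=0..1)
  = 1*(1^2 - 0^2)/2 + (5y + 2)*(1 - 0)
  = 0.5 + (5y + 2)*1
  = 0.5 + 5y + 2
  = 2.5 + 5y
Step 2: Integrate over y in [2,6]:
  integral(2.5 + 5y, y=2..6)
  = 2.5*4 + 5*(6^2 - 2^2)/2
  = 10 + 80
  = 90


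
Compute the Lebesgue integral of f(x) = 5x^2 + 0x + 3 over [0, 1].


The Lebesgue integral of a Riemann-integrable function agrees with the Riemann integral.
Antiderivative F(x) = (5/3)x^3 + (0/2)x^2 + 3x
F(1) = (5/3)*1^3 + (0/2)*1^2 + 3*1
     = (5/3)*1 + (0/2)*1 + 3*1
     = 1.666667 + 0.0 + 3
     = 4.666667
F(0) = 0.0
Integral = F(1) - F(0) = 4.666667 - 0.0 = 4.666667


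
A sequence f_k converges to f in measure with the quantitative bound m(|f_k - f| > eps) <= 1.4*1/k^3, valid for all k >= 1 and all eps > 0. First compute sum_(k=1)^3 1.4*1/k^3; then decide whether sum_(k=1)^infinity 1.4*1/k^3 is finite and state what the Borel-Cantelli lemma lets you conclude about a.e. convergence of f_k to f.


Step 1: List the terms 1.4*1/k^3 for k = 1 to 3:
  k=1: 1.4
  k=2: 0.175
  k=3: 0.051852
Step 2: Partial sum = 1.4 + 0.175 + 0.051852
     = 1.626852
Step 3: The full series sum_(k>=1) 1.4*1/k^3 converges (p-series with p = 3 > 1; a constant multiple of a convergent series converges).
Step 4: Fix eps > 0. Since sum_k m(|f_k - f| > eps) < infinity, the Borel-Cantelli lemma gives
        m(limsup_k {|f_k - f| > eps}) = 0, i.e. for a.e. x, |f_k(x) - f(x)| <= eps for all large k.
        Applying this with eps = 1/j for j = 1, 2, ... and intersecting the countably many full-measure sets,
        for a.e. x we get limsup_k |f_k(x) - f(x)| <= 1/j for every j, hence f_k -> f almost everywhere.
Conclusion: series converges; Borel-Cantelli yields f_k -> f a.e.


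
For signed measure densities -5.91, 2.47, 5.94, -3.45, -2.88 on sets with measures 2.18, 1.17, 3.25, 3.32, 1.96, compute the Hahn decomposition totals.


Step 1: Compute signed measure on each set:
  Set 1: -5.91 * 2.18 = -12.8838
  Set 2: 2.47 * 1.17 = 2.8899
  Set 3: 5.94 * 3.25 = 19.305
  Set 4: -3.45 * 3.32 = -11.454
  Set 5: -2.88 * 1.96 = -5.6448
Step 2: Total signed measure = (-12.8838) + (2.8899) + (19.305) + (-11.454) + (-5.6448)
     = -7.7877
Step 3: Positive part mu+(X) = sum of positive contributions = 22.1949
Step 4: Negative part mu-(X) = |sum of negative contributions| = 29.9826


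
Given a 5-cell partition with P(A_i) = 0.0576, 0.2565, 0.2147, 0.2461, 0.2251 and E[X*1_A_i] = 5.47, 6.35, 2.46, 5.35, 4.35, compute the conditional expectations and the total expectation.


For each cell A_i: E[X|A_i] = E[X*1_A_i] / P(A_i)
Step 1: E[X|A_1] = 5.47 / 0.0576 = 94.965278
Step 2: E[X|A_2] = 6.35 / 0.2565 = 24.756335
Step 3: E[X|A_3] = 2.46 / 0.2147 = 11.457848
Step 4: E[X|A_4] = 5.35 / 0.2461 = 21.73913
Step 5: E[X|A_5] = 4.35 / 0.2251 = 19.324745
Verification: E[X] = sum E[X*1_A_i] = 5.47 + 6.35 + 2.46 + 5.35 + 4.35 = 23.98


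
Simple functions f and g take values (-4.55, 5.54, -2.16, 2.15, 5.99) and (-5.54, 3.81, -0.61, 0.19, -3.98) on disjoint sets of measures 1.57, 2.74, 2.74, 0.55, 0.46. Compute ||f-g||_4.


Step 1: Compute differences f_i - g_i:
  -4.55 - -5.54 = 0.99
  5.54 - 3.81 = 1.73
  -2.16 - -0.61 = -1.55
  2.15 - 0.19 = 1.96
  5.99 - -3.98 = 9.97
Step 2: Compute |diff|^4 * measure for each set:
  |0.99|^4 * 1.57 = 0.960596 * 1.57 = 1.508136
  |1.73|^4 * 2.74 = 8.95745 * 2.74 = 24.543414
  |-1.55|^4 * 2.74 = 5.772006 * 2.74 = 15.815297
  |1.96|^4 * 0.55 = 14.757891 * 0.55 = 8.11684
  |9.97|^4 * 0.46 = 9880.538921 * 0.46 = 4545.047904
Step 3: Sum = 4595.03159
Step 4: ||f-g||_4 = (4595.03159)^(1/4) = 8.233266


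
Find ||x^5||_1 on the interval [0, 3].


Step 1: ||f||_1 = (integral_0^3 |x^5|^1 dx)^(1/1)
     = (integral_0^3 x^5 dx)^(1/1)
Step 2: integral_0^3 x^5 dx = [x^6/(6)] from 0 to 3 = 3^6/6
     = 729/6 = 121.5
Step 3: ||f||_1 = (121.5)^(1/1) = 121.5


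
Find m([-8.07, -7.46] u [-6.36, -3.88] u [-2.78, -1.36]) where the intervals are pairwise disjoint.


For pairwise disjoint intervals, m(union) = sum of lengths.
= (-7.46 - -8.07) + (-3.88 - -6.36) + (-1.36 - -2.78)
= 0.61 + 2.48 + 1.42
= 4.51


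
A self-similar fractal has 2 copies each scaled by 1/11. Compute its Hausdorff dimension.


For a self-similar set with N copies scaled by 1/r:
dim_H = log(N)/log(r) = log(2)/log(11)
= 0.693147/2.397895
= 0.289065


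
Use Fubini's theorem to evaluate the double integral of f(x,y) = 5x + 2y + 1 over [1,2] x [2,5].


By Fubini, integrate in x first, then y.
Step 1: Fix y, integrate over x in [1,2]:
  integral(5x + 2y + 1, x=1..2)
  = 5*(2^2 - 1^2)/2 + (2y + 1)*(2 - 1)
  = 7.5 + (2y + 1)*1
  = 7.5 + 2y + 1
  = 8.5 + 2y
Step 2: Integrate over y in [2,5]:
  integral(8.5 + 2y, y=2..5)
  = 8.5*3 + 2*(5^2 - 2^2)/2
  = 25.5 + 21
  = 46.5


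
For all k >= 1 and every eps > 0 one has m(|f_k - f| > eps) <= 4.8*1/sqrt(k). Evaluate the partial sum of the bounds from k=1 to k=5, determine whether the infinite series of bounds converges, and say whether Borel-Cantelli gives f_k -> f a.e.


Step 1: List the terms 4.8*1/sqrt(k) for k = 1 to 5:
  k=1: 4.8
  k=2: 3.394113
  k=3: 2.771281
  k=4: 2.4
  k=5: 2.146625
Step 2: Partial sum = 4.8 + 3.394113 + 2.771281 + 2.4 + 2.146625
     = 15.512019
Step 3: The full series sum_(k>=1) 4.8*1/sqrt(k) diverges (p-series with p = 1/2 <= 1; a nonzero constant multiple of a divergent series diverges).
Step 4: The (first) Borel-Cantelli lemma requires a summable sequence of measures, so it does not apply here;
        from this bound alone no conclusion about a.e. convergence can be drawn (convergence in measure still
        gives an a.e.-convergent subsequence, but not a.e. convergence of the whole sequence).
Conclusion: series diverges; Borel-Cantelli is inconclusive about a.e. convergence of f_k.


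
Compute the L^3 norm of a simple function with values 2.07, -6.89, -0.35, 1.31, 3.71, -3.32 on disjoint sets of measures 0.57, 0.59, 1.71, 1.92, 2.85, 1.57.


Step 1: Compute |f_i|^3 for each value:
  |2.07|^3 = 8.869743
  |-6.89|^3 = 327.082769
  |-0.35|^3 = 0.042875
  |1.31|^3 = 2.248091
  |3.71|^3 = 51.064811
  |-3.32|^3 = 36.594368
Step 2: Multiply by measures and sum:
  8.869743 * 0.57 = 5.055754
  327.082769 * 0.59 = 192.978834
  0.042875 * 1.71 = 0.073316
  2.248091 * 1.92 = 4.316335
  51.064811 * 2.85 = 145.534711
  36.594368 * 1.57 = 57.453158
Sum = 5.055754 + 192.978834 + 0.073316 + 4.316335 + 145.534711 + 57.453158 = 405.412107
Step 3: Take the p-th root:
||f||_3 = (405.412107)^(1/3) = 7.401145


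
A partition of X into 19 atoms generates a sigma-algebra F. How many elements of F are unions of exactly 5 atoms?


Each element of F is a union of some subset of the 19 atoms.
Elements that are unions of exactly 5 atoms correspond to 5-element subsets of the 19 atoms.
Count = C(19, 5) = 19! / (5! * 14!) = 11628.


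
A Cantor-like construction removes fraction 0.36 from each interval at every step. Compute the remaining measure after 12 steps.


Step 1: At each step, fraction remaining = 1 - 0.36 = 0.64
Step 2: After 12 steps, measure = (0.64)^12
Result = 0.004722


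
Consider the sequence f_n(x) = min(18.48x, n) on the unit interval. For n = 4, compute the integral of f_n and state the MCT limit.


f(x) = 18.48x on [0,1]; f_n(x) = min(18.48x, n). At n = 4:
Step 1: f(x) reaches 4 at x = 4/18.48 = 0.21645
Step 2: integral(f_4) = integral(18.48x, 0, 0.21645) + integral(4, 0.21645, 1)
       = 18.48*0.21645^2/2 + 4*(1 - 0.21645)
       = 0.4329 + 3.134199
       = 3.5671
Step 3: As n -> infinity, f_n increases to f, so by MCT integral(f_n) -> integral(f) = 18.48/2 = 9.24.
Convergence: integral(f_4) = 3.5671 -> 9.24 as n -> infinity


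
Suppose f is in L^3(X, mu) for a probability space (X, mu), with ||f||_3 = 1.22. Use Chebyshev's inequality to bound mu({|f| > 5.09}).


Chebyshev/Markov inequality: mu(|f| > eps) <= (||f||_p / eps)^p
Step 1: ||f||_3 / eps = 1.22 / 5.09 = 0.239686
Step 2: Raise to power p = 3:
  (0.239686)^3 = 0.01377
Step 3: Therefore mu(|f| > 5.09) <= 0.01377


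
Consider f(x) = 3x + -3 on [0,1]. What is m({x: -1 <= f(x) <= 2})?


f^(-1)([-1, 2]) = {x : -1 <= 3x + -3 <= 2}
Solving: (-1 - -3)/3 <= x <= (2 - -3)/3
= [0.666667, 1.666667]
Intersecting with [0,1]: [0.666667, 1]
Measure = 1 - 0.666667 = 0.333333


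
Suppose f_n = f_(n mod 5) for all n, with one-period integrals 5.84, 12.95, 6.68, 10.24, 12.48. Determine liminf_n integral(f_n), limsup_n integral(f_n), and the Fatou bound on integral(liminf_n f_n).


The sequence (integral(f_n)) is periodic with period 5, repeating the values 5.84, 12.95, 6.68, 10.24, 12.48 indefinitely.
Step 1: For a periodic sequence, every tail (a_m, a_(m+1), ...) contains all 5 period values infinitely often.
Step 2: Hence inf of every tail = min of the period values = min(5.84, 12.95, 6.68, 10.24, 12.48) = 5.84.
        liminf_n integral(f_n) = sup over m of (inf of tail from m) = 5.84.
Step 3: Similarly sup of every tail = max of the period values = 12.95.
        limsup_n integral(f_n) = 12.95.
Step 4: Fatou's lemma: integral(liminf_n f_n) <= liminf_n integral(f_n) = 5.84.
        So the integral of the pointwise liminf is at most 5.84.


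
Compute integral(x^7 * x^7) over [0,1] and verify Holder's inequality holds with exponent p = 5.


Step 1: Exact integral of f*g = integral(x^14, 0, 1) = 1/15
     = 0.066667
Step 2: Holder bound with p=5, q=1.25:
  ||f||_p = (integral x^35 dx)^(1/5) = (1/36)^(1/5) = 0.488359
  ||g||_q = (integral x^8.75 dx)^(1/1.25) = (1/9.75)^(1/1.25) = 0.161732
Step 3: Holder bound = ||f||_p * ||g||_q = 0.488359 * 0.161732 = 0.078983
Verification: 0.066667 <= 0.078983 (Holder holds)


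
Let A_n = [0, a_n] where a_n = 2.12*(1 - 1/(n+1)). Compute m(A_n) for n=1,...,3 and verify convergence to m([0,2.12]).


By continuity of measure from below: if A_n increases to A, then m(A_n) -> m(A).
Here A = [0, 2.12], so m(A) = 2.12
Step 1: a_1 = 2.12*(1 - 1/2) = 1.06, m(A_1) = 1.06
Step 2: a_2 = 2.12*(1 - 1/3) = 1.4133, m(A_2) = 1.4133
Step 3: a_3 = 2.12*(1 - 1/4) = 1.59, m(A_3) = 1.59
Limit: m(A_n) -> m([0,2.12]) = 2.12


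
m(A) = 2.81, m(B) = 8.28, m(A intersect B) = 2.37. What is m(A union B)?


By inclusion-exclusion: m(A u B) = m(A) + m(B) - m(A n B)
= 2.81 + 8.28 - 2.37
= 8.72


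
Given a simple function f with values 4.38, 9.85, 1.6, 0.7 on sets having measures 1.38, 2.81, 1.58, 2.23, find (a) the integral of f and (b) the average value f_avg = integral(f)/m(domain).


Step 1: Integral = sum(value_i * measure_i)
= 4.38*1.38 + 9.85*2.81 + 1.6*1.58 + 0.7*2.23
= 6.0444 + 27.6785 + 2.528 + 1.561
= 37.8119
Step 2: Total measure of domain = 1.38 + 2.81 + 1.58 + 2.23 = 8
Step 3: Average value = 37.8119 / 8 = 4.726488


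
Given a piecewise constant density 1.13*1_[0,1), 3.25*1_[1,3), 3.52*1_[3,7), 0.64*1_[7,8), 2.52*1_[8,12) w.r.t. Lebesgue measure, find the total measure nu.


Integrate each piece of the Radon-Nikodym derivative:
Step 1: integral_0^1 1.13 dx = 1.13*(1-0) = 1.13*1 = 1.13
Step 2: integral_1^3 3.25 dx = 3.25*(3-1) = 3.25*2 = 6.5
Step 3: integral_3^7 3.52 dx = 3.52*(7-3) = 3.52*4 = 14.08
Step 4: integral_7^8 0.64 dx = 0.64*(8-7) = 0.64*1 = 0.64
Step 5: integral_8^12 2.52 dx = 2.52*(12-8) = 2.52*4 = 10.08
Total: 1.13 + 6.5 + 14.08 + 0.64 + 10.08 = 32.43


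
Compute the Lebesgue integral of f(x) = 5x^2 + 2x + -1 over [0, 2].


The Lebesgue integral of a Riemann-integrable function agrees with the Riemann integral.
Antiderivative F(x) = (5/3)x^3 + (2/2)x^2 + -1x
F(2) = (5/3)*2^3 + (2/2)*2^2 + -1*2
     = (5/3)*8 + (2/2)*4 + -1*2
     = 13.333333 + 4 + -2
     = 15.333333
F(0) = 0.0
Integral = F(2) - F(0) = 15.333333 - 0.0 = 15.333333


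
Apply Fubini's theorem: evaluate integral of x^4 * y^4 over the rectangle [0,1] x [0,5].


By Fubini's theorem, the double integral factors as a product of single integrals:
Step 1: integral_0^1 x^4 dx = [x^5/5] from 0 to 1
     = 1^5/5 = 0.2
Step 2: integral_0^5 y^4 dy = [y^5/5] from 0 to 5
     = 5^5/5 = 625
Step 3: Double integral = 0.2 * 625 = 125


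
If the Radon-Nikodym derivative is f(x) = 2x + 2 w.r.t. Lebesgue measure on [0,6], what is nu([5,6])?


nu(A) = integral_A (dnu/dmu) dmu = integral_5^6 (2x + 2) dx
Step 1: Antiderivative F(x) = (2/2)x^2 + 2x
Step 2: F(6) = (2/2)*6^2 + 2*6 = 36 + 12 = 48
Step 3: F(5) = (2/2)*5^2 + 2*5 = 25 + 10 = 35
Step 4: nu([5,6]) = F(6) - F(5) = 48 - 35 = 13


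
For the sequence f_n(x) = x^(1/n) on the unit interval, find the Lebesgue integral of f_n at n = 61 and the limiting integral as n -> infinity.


At n = 61: f_61(x) = x^(1/61).
Step 1: integral(x^(1/61), 0, 1) = [x^(1/61+1) / (1/61+1)] from 0 to 1
     = 1 / (1/61 + 1) = 1 / ((61+1)/61) = 61/(61+1)
     = 61/62 = 0.983871
Step 2: As n -> infinity, f_n(x) = x^(1/n) -> 1 for x in (0,1], and f_n is increasing in n.
By MCT, lim_n integral(f_n) = integral(lim_n f_n) = integral(1, 0, 1) = 1.
Step 3: Verify convergence: 61/62 = 0.983871 -> 1


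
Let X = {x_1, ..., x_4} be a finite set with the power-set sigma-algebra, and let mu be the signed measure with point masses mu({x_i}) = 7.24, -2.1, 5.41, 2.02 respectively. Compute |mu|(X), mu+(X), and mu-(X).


Step 1: Every measurable set is a union of atoms (the cells / points), so a Hahn decomposition is
  obtained by grouping atoms by sign: P = union of atoms with mu > 0, N = union of the remaining atoms.
  Atoms in P (indices): 1, 3, 4;  atoms in N (indices): 2
  Positive values: 7.24, 5.41, 2.02
  Negative values: -2.1
Step 2: mu+(X) = mu(P) = sum of positive atom values = 14.67
Step 3: mu-(X) = -mu(N) = sum of |negative atom values| = 2.1
Step 4: |mu|(X) = mu+(X) + mu-(X) = 14.67 + 2.1 = 16.77


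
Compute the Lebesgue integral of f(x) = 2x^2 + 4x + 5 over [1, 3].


The Lebesgue integral of a Riemann-integrable function agrees with the Riemann integral.
Antiderivative F(x) = (2/3)x^3 + (4/2)x^2 + 5x
F(3) = (2/3)*3^3 + (4/2)*3^2 + 5*3
     = (2/3)*27 + (4/2)*9 + 5*3
     = 18 + 18 + 15
     = 51
F(1) = 7.666667
Integral = F(3) - F(1) = 51 - 7.666667 = 43.333333


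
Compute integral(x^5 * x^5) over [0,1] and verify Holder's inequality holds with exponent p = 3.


Step 1: Exact integral of f*g = integral(x^10, 0, 1) = 1/11
     = 0.090909
Step 2: Holder bound with p=3, q=1.5:
  ||f||_p = (integral x^15 dx)^(1/3) = (1/16)^(1/3) = 0.39685
  ||g||_q = (integral x^7.5 dx)^(1/1.5) = (1/8.5)^(1/1.5) = 0.240097
Step 3: Holder bound = ||f||_p * ||g||_q = 0.39685 * 0.240097 = 0.095283
Verification: 0.090909 <= 0.095283 (Holder holds)


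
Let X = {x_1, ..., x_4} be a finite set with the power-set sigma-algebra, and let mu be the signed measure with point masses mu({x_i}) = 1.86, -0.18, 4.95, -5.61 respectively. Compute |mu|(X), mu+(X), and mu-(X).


Step 1: Every measurable set is a union of atoms (the cells / points), so a Hahn decomposition is
  obtained by grouping atoms by sign: P = union of atoms with mu > 0, N = union of the remaining atoms.
  Atoms in P (indices): 1, 3;  atoms in N (indices): 2, 4
  Positive values: 1.86, 4.95
  Negative values: -0.18, -5.61
Step 2: mu+(X) = mu(P) = sum of positive atom values = 6.81
Step 3: mu-(X) = -mu(N) = sum of |negative atom values| = 5.79
Step 4: |mu|(X) = mu+(X) + mu-(X) = 6.81 + 5.79 = 12.6


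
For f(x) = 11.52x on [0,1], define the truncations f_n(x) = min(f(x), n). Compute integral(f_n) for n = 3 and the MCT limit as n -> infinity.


f(x) = 11.52x on [0,1]; f_n(x) = min(11.52x, n). At n = 3:
Step 1: f(x) reaches 3 at x = 3/11.52 = 0.260417
Step 2: integral(f_3) = integral(11.52x, 0, 0.260417) + integral(3, 0.260417, 1)
       = 11.52*0.260417^2/2 + 3*(1 - 0.260417)
       = 0.390625 + 2.21875
       = 2.609375
Step 3: As n -> infinity, f_n increases to f, so by MCT integral(f_n) -> integral(f) = 11.52/2 = 5.76.
Convergence: integral(f_3) = 2.609375 -> 5.76 as n -> infinity


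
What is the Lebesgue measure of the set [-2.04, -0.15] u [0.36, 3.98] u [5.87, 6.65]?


For pairwise disjoint intervals, m(union) = sum of lengths.
= (-0.15 - -2.04) + (3.98 - 0.36) + (6.65 - 5.87)
= 1.89 + 3.62 + 0.78
= 6.29


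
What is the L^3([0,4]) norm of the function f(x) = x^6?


Step 1: ||f||_3 = (integral_0^4 |x^6|^3 dx)^(1/3)
     = (integral_0^4 x^18 dx)^(1/3)
Step 2: integral_0^4 x^18 dx = [x^19/(19)] from 0 to 4 = 4^19/19
     = 274877906944/19 = 1.446726e+10
Step 3: ||f||_3 = (1.446726e+10)^(1/3) = 2436.662679


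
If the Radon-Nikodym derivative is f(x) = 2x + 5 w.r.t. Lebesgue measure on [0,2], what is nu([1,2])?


nu(A) = integral_A (dnu/dmu) dmu = integral_1^2 (2x + 5) dx
Step 1: Antiderivative F(x) = (2/2)x^2 + 5x
Step 2: F(2) = (2/2)*2^2 + 5*2 = 4 + 10 = 14
Step 3: F(1) = (2/2)*1^2 + 5*1 = 1 + 5 = 6
Step 4: nu([1,2]) = F(2) - F(1) = 14 - 6 = 8


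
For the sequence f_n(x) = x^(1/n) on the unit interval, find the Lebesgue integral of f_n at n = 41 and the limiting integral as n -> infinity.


At n = 41: f_41(x) = x^(1/41).
Step 1: integral(x^(1/41), 0, 1) = [x^(1/41+1) / (1/41+1)] from 0 to 1
     = 1 / (1/41 + 1) = 1 / ((41+1)/41) = 41/(41+1)
     = 41/42 = 0.97619
Step 2: As n -> infinity, f_n(x) = x^(1/n) -> 1 for x in (0,1], and f_n is increasing in n.
By MCT, lim_n integral(f_n) = integral(lim_n f_n) = integral(1, 0, 1) = 1.
Step 3: Verify convergence: 41/42 = 0.97619 -> 1


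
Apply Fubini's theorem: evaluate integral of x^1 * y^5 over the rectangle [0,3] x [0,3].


By Fubini's theorem, the double integral factors as a product of single integrals:
Step 1: integral_0^3 x^1 dx = [x^2/2] from 0 to 3
     = 3^2/2 = 4.5
Step 2: integral_0^3 y^5 dy = [y^6/6] from 0 to 3
     = 3^6/6 = 121.5
Step 3: Double integral = 4.5 * 121.5 = 546.75


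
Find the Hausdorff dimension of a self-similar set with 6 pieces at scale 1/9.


For a self-similar set with N copies scaled by 1/r:
dim_H = log(N)/log(r) = log(6)/log(9)
= 1.791759/2.197225
= 0.815465


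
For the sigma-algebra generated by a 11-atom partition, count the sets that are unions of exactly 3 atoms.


Each element of F is a union of some subset of the 11 atoms.
Elements that are unions of exactly 3 atoms correspond to 3-element subsets of the 11 atoms.
Count = C(11, 3) = 11! / (3! * 8!) = 165.


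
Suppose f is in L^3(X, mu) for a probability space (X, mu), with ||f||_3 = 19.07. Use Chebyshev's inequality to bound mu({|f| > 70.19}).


Chebyshev/Markov inequality: mu(|f| > eps) <= (||f||_p / eps)^p
Step 1: ||f||_3 / eps = 19.07 / 70.19 = 0.271691
Step 2: Raise to power p = 3:
  (0.271691)^3 = 0.020055
Step 3: Therefore mu(|f| > 70.19) <= 0.020055


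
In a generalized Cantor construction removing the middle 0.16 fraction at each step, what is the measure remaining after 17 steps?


Step 1: At each step, fraction remaining = 1 - 0.16 = 0.84
Step 2: After 17 steps, measure = (0.84)^17
Result = 0.051612


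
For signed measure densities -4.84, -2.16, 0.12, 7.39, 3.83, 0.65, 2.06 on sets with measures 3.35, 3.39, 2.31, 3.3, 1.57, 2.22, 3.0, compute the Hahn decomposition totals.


Step 1: Compute signed measure on each set:
  Set 1: -4.84 * 3.35 = -16.214
  Set 2: -2.16 * 3.39 = -7.3224
  Set 3: 0.12 * 2.31 = 0.2772
  Set 4: 7.39 * 3.3 = 24.387
  Set 5: 3.83 * 1.57 = 6.0131
  Set 6: 0.65 * 2.22 = 1.443
  Set 7: 2.06 * 3.0 = 6.18
Step 2: Total signed measure = (-16.214) + (-7.3224) + (0.2772) + (24.387) + (6.0131) + (1.443) + (6.18)
     = 14.7639
Step 3: Positive part mu+(X) = sum of positive contributions = 38.3003
Step 4: Negative part mu-(X) = |sum of negative contributions| = 23.5364
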